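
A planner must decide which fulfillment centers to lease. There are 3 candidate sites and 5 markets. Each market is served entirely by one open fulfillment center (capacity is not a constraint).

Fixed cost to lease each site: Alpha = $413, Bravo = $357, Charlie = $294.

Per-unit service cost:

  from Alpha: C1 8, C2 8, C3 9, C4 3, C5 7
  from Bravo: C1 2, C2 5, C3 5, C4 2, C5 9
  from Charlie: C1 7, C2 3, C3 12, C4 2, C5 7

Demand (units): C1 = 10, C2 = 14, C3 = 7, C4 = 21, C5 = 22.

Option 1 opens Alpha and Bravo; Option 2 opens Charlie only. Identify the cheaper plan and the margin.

Option 1: {Alpha, Bravo}: C1→Bravo 2·10=20, C2→Bravo 5·14=70, C3→Bravo 5·7=35, C4→Bravo 2·21=42, C5→Alpha 7·22=154. Service 321; fixed 770; total 1091.
Option 2: {Charlie}: C1→Charlie 7·10=70, C2→Charlie 3·14=42, C3→Charlie 12·7=84, C4→Charlie 2·21=42, C5→Charlie 7·22=154. Service 392; fixed 294; total 686.
Difference: |1091 − 686| = 405.

Option 2 is cheaper by 405.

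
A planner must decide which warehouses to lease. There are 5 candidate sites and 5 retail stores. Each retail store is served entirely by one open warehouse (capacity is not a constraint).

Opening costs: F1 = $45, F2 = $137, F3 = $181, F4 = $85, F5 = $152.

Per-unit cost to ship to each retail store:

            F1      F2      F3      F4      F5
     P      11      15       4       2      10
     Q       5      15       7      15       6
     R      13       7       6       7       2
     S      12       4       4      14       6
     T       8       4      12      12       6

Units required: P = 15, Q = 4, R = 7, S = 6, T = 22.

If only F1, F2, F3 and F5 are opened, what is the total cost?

Total cost: 721

Each retail store is assigned to its cheapest site among the open ones.
{F1, F2, F3, F5}: P→F3 4·15=60, Q→F1 5·4=20, R→F5 2·7=14, S→F2 4·6=24, T→F2 4·22=88. Service 206; fixed 515; total 721.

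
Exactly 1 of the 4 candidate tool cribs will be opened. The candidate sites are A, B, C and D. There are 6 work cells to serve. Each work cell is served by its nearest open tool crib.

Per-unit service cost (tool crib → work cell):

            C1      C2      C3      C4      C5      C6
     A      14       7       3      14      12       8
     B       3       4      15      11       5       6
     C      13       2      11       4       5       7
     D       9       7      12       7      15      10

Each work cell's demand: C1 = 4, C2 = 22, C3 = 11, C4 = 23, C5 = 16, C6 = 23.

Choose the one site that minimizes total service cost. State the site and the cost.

Choose C only; total service cost 550.

With exactly 1 open, each work cell uses its cheapest among the chosen.
{C}: C1→C 13·4=52, C2→C 2·22=44, C3→C 11·11=121, C4→C 4·23=92, C5→C 5·16=80, C6→C 7·23=161. Service cost 550.
{B}: service cost 736
{A}: service cost 941
Among all 4 size-1 choices, {C} is lowest.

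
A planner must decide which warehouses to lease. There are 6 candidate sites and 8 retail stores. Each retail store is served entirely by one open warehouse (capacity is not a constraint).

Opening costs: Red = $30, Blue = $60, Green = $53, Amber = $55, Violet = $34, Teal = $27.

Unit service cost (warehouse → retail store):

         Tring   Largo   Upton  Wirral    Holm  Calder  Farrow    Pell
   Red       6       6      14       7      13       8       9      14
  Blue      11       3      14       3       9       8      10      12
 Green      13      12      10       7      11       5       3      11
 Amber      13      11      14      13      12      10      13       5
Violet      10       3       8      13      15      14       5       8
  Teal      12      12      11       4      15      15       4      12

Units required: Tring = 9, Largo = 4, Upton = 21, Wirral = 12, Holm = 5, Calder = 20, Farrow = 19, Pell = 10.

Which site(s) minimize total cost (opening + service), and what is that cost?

For any fixed open set, each retail store goes to its cheapest open site; total = fixed + service.
{Red, Green, Violet, Teal}: Tring→Red 6·9=54, Largo→Violet 3·4=12, Upton→Violet 8·21=168, Wirral→Teal 4·12=48, Holm→Green 11·5=55, Calder→Green 5·20=100, Farrow→Green 3·19=57, Pell→Violet 8·10=80. Service 574; fixed 144; total 718.
{Green, Violet, Teal}: Tring→Violet 10·9=90, Largo→Violet 3·4=12, Upton→Violet 8·21=168, Wirral→Teal 4·12=48, Holm→Green 11·5=55, Calder→Green 5·20=100, Farrow→Green 3·19=57, Pell→Violet 8·10=80. Service 610; fixed 114; total 724.
{Red, Green, Violet}: Tring→Red 6·9=54, Largo→Violet 3·4=12, Upton→Violet 8·21=168, Wirral→Red 7·12=84, Holm→Green 11·5=55, Calder→Green 5·20=100, Farrow→Green 3·19=57, Pell→Violet 8·10=80. Service 610; fixed 117; total 727.
{Red, Blue, Green, Amber, Violet, Teal}: Tring→Red 6·9=54, Largo→Blue 3·4=12, Upton→Violet 8·21=168, Wirral→Blue 3·12=36, Holm→Blue 9·5=45, Calder→Green 5·20=100, Farrow→Green 3·19=57, Pell→Amber 5·10=50. Service 522; fixed 259; total 781.
No other subset beats 718.

Open Red, Green, Violet and Teal; minimum total cost 718.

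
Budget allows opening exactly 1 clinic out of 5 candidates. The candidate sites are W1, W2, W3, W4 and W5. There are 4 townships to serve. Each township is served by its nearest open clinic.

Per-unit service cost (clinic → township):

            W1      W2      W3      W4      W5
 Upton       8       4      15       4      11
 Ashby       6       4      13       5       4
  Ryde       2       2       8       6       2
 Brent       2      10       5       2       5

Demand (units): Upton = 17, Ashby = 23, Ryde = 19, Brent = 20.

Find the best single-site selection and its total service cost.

With exactly 1 open, each township uses its cheapest among the chosen.
{W4}: Upton→W4 4·17=68, Ashby→W4 5·23=115, Ryde→W4 6·19=114, Brent→W4 2·20=40. Service cost 337.
{W1}: service cost 352
{W2}: service cost 398
Among all 5 size-1 choices, {W4} is lowest.

Choose W4 only; total service cost 337.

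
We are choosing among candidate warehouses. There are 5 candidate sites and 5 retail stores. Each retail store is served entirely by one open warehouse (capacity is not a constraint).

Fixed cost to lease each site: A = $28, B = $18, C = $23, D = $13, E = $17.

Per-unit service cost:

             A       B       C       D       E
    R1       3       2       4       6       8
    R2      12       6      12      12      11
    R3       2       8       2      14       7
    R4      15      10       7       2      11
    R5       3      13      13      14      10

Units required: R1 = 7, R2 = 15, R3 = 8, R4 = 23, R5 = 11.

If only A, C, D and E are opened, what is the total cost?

Total cost: 362

Each retail store is assigned to its cheapest site among the open ones.
{A, C, D, E}: R1→A 3·7=21, R2→E 11·15=165, R3→A 2·8=16, R4→D 2·23=46, R5→A 3·11=33. Service 281; fixed 81; total 362.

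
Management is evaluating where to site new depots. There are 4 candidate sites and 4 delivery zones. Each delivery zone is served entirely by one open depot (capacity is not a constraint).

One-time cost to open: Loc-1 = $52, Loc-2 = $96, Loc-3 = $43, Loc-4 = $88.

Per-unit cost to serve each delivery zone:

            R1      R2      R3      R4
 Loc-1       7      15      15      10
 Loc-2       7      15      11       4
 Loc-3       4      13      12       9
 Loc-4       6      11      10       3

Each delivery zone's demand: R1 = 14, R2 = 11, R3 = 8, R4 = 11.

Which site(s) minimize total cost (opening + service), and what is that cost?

Open Loc-4 only; minimum total cost 406.

For any fixed open set, each delivery zone goes to its cheapest open site; total = fixed + service.
{Loc-4}: R1→Loc-4 6·14=84, R2→Loc-4 11·11=121, R3→Loc-4 10·8=80, R4→Loc-4 3·11=33. Service 318; fixed 88; total 406.
{Loc-3, Loc-4}: service 290 + fixed 131 = 421
{Loc-3}: service 394 + fixed 43 = 437
{Loc-1, Loc-2, Loc-3, Loc-4}: R1→Loc-3 4·14=56, R2→Loc-4 11·11=121, R3→Loc-4 10·8=80, R4→Loc-4 3·11=33. Service 290; fixed 279; total 569.
No other subset beats 406.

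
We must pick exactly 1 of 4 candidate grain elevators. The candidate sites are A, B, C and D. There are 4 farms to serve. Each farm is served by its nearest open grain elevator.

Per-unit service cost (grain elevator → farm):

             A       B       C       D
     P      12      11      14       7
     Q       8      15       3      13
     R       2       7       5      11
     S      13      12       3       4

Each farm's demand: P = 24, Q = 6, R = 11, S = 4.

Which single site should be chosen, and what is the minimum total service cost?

Choose D only; total service cost 383.

With exactly 1 open, each farm uses its cheapest among the chosen.
{D}: P→D 7·24=168, Q→D 13·6=78, R→D 11·11=121, S→D 4·4=16. Service cost 383.
{A}: service cost 410
{C}: service cost 421
Among all 4 size-1 choices, {D} is lowest.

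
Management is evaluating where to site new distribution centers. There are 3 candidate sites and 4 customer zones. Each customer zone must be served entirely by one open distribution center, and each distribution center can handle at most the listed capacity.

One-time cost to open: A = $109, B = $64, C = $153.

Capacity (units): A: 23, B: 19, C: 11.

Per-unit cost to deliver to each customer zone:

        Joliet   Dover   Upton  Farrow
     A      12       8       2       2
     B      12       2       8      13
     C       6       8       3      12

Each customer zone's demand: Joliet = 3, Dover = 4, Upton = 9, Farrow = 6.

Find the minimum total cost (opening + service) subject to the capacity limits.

Minimum total cost: 207

Open {A}: Joliet→A 12·3=36, Dover→A 8·4=32, Upton→A 2·9=18, Farrow→A 2·6=12.
Loads: A carries 22/23. Service 98; fixed 109; total 207.
Next best feasible plan costs 247.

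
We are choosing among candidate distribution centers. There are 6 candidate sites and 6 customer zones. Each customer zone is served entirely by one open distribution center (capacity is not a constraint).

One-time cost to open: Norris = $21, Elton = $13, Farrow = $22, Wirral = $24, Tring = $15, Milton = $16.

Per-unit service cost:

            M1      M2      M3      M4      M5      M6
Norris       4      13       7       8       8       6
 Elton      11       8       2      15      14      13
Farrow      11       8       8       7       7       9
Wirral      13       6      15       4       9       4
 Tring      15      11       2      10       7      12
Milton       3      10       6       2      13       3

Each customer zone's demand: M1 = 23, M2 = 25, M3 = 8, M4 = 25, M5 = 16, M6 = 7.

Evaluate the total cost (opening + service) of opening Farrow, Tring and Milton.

Each customer zone is assigned to its cheapest site among the open ones.
{Farrow, Tring, Milton}: M1→Milton 3·23=69, M2→Farrow 8·25=200, M3→Tring 2·8=16, M4→Milton 2·25=50, M5→Farrow 7·16=112, M6→Milton 3·7=21. Service 468; fixed 53; total 521.

Total cost: 521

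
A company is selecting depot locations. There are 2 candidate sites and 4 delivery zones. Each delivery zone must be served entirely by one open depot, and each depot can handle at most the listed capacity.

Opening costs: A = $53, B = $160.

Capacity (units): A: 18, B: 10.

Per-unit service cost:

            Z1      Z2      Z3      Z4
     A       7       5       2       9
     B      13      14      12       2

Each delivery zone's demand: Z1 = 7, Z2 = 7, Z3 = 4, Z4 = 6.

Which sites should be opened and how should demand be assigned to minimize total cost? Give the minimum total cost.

Minimum total cost: 317

Open {A, B}: Z1→A 7·7=49, Z2→A 5·7=35, Z3→A 2·4=8, Z4→B 2·6=12.
Loads: A carries 18/18, B carries 6/10. Service 104; fixed 213; total 317.
Next best feasible plan costs 357.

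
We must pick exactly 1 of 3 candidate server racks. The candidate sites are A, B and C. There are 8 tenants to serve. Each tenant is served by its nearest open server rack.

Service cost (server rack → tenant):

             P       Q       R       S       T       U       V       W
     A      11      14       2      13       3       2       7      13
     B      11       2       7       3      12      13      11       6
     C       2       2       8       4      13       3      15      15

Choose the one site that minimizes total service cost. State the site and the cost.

With exactly 1 open, each tenant uses its cheapest among the chosen.
{C}: P→C 2, Q→C 2, R→C 8, S→C 4, T→C 13, U→C 3, V→C 15, W→C 15. Service cost 62.
{A}: service cost 65
{B}: service cost 65
Among all 3 size-1 choices, {C} is lowest.

Choose C only; total service cost 62.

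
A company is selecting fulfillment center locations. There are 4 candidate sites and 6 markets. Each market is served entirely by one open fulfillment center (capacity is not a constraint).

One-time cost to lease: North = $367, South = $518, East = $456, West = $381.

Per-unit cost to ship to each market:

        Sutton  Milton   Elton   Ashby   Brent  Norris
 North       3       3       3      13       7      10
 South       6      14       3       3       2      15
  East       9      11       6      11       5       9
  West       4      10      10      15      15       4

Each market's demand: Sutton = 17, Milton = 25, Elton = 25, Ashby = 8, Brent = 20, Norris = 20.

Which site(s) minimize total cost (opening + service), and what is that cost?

Open North only; minimum total cost 1012.

For any fixed open set, each market goes to its cheapest open site; total = fixed + service.
{North}: Sutton→North 3·17=51, Milton→North 3·25=75, Elton→North 3·25=75, Ashby→North 13·8=104, Brent→North 7·20=140, Norris→North 10·20=200. Service 645; fixed 367; total 1012.
{North, West}: service 525 + fixed 748 = 1273
{North, South}: Sutton→North 3·17=51, Milton→North 3·25=75, Elton→North 3·25=75, Ashby→South 3·8=24, Brent→South 2·20=40, Norris→North 10·20=200. Service 465; fixed 885; total 1350.
{North, South, East, West}: Sutton→North 3·17=51, Milton→North 3·25=75, Elton→North 3·25=75, Ashby→South 3·8=24, Brent→South 2·20=40, Norris→West 4·20=80. Service 345; fixed 1722; total 2067.
No other subset beats 1012.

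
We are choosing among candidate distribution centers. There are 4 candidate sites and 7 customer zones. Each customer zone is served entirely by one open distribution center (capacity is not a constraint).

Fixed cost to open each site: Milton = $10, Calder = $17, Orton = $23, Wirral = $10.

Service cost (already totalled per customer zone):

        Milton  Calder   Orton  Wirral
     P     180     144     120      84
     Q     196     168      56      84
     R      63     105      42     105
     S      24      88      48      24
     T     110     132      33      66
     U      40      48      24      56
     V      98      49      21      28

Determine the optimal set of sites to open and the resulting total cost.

Open Orton and Wirral; minimum total cost 317.

For any fixed open set, each customer zone goes to its cheapest open site; total = fixed + service.
{Orton, Wirral}: P→Wirral 84, Q→Orton 56, R→Orton 42, S→Wirral 24, T→Orton 33, U→Orton 24, V→Orton 21. Service 284; fixed 33; total 317.
{Milton, Orton, Wirral}: service 284 + fixed 43 = 327
{Calder, Orton, Wirral}: service 284 + fixed 50 = 334
{Milton, Calder, Orton, Wirral}: service 284 + fixed 60 = 344
(All 15 nonempty subsets were checked; Orton and Wirral is lowest.)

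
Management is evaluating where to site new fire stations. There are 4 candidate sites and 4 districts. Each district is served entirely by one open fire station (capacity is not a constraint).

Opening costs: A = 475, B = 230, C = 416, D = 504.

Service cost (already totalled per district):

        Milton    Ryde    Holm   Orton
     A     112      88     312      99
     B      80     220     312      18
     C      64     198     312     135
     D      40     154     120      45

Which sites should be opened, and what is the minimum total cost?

Open B only; minimum total cost 860.

For any fixed open set, each district goes to its cheapest open site; total = fixed + service.
{B}: Milton→B 80, Ryde→B 220, Holm→B 312, Orton→B 18. Service 630; fixed 230; total 860.
{D}: service 359 + fixed 504 = 863
{B, D}: Milton→D 40, Ryde→D 154, Holm→D 120, Orton→B 18. Service 332; fixed 734; total 1066.
{A, B, C, D}: Milton→D 40, Ryde→A 88, Holm→D 120, Orton→B 18. Service 266; fixed 1625; total 1891.
No other subset beats 860.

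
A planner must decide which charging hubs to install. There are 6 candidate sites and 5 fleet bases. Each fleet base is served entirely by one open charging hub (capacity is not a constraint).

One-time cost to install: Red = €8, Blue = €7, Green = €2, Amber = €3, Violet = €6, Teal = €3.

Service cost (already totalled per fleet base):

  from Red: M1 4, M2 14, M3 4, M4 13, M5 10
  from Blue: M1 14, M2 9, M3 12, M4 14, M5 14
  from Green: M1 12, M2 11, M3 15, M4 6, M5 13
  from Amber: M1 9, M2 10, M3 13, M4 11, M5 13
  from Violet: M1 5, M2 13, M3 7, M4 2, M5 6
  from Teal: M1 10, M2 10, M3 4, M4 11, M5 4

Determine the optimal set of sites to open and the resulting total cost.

For any fixed open set, each fleet base goes to its cheapest open site; total = fixed + service.
{Violet, Teal}: M1→Violet 5, M2→Teal 10, M3→Teal 4, M4→Violet 2, M5→Teal 4. Service 25; fixed 9; total 34.
{Green, Violet, Teal}: M1→Violet 5, M2→Teal 10, M3→Teal 4, M4→Violet 2, M5→Teal 4. Service 25; fixed 11; total 36.
{Amber, Violet, Teal}: M1→Violet 5, M2→Amber 10, M3→Teal 4, M4→Violet 2, M5→Teal 4. Service 25; fixed 12; total 37.
{Red, Blue, Green, Amber, Violet, Teal}: service 23 + fixed 29 = 52
No other subset beats 34.

Open Violet and Teal; minimum total cost 34.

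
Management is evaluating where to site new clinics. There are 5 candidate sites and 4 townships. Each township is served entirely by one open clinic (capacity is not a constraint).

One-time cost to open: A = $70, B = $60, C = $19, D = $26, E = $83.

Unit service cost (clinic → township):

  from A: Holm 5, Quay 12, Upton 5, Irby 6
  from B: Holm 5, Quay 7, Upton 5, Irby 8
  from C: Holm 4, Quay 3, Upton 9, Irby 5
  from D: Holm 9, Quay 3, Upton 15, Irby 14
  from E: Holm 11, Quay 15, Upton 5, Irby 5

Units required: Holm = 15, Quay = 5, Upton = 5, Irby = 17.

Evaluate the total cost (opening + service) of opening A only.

Each township is assigned to its cheapest site among the open ones.
{A}: Holm→A 5·15=75, Quay→A 12·5=60, Upton→A 5·5=25, Irby→A 6·17=102. Service 262; fixed 70; total 332.

Total cost: 332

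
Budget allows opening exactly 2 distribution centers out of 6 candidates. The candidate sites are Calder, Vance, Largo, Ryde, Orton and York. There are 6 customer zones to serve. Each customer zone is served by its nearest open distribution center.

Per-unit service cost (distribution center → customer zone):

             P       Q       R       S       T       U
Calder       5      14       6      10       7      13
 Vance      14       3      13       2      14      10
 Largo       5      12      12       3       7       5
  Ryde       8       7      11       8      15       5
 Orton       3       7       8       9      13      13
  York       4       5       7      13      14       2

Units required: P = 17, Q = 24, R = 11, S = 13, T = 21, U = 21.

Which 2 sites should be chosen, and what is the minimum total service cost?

Choose Largo and York; total service cost 493.

With exactly 2 open, each customer zone uses its cheapest among the chosen.
{Largo, York}: P→York 4·17=68, Q→York 5·24=120, R→York 7·11=77, S→Largo 3·13=39, T→Largo 7·21=147, U→York 2·21=42. Service cost 493.
{Vance, Largo}: service cost 567
{Calder, York}: service cost 573
Among all 15 size-2 choices, {Largo, York} is lowest.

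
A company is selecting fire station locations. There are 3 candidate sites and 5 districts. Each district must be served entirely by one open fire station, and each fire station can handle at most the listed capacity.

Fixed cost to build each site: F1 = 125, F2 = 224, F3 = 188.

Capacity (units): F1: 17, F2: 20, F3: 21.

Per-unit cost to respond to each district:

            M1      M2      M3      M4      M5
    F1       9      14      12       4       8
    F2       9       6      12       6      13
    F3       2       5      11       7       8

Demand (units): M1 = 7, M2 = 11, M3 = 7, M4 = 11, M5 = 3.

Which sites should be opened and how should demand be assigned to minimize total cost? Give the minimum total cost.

Minimum total cost: 655

Open {F2, F3}: M1→F3 2·7=14, M2→F3 5·11=55, M3→F2 12·7=84, M4→F2 6·11=66, M5→F3 8·3=24.
Loads: F2 carries 18/20, F3 carries 21/21. Service 243; fixed 412; total 655.
Next best feasible plan costs 677.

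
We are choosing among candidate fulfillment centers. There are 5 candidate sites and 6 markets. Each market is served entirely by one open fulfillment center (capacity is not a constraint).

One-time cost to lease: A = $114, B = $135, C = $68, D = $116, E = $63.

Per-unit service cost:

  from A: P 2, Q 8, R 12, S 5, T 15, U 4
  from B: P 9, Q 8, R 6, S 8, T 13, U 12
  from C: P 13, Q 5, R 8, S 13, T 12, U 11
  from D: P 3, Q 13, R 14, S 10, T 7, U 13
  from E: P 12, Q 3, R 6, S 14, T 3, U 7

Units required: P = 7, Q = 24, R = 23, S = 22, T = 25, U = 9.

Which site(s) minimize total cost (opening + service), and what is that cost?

Open A and E; minimum total cost 622.

For any fixed open set, each market goes to its cheapest open site; total = fixed + service.
{A, E}: P→A 2·7=14, Q→E 3·24=72, R→E 6·23=138, S→A 5·22=110, T→E 3·25=75, U→A 4·9=36. Service 445; fixed 177; total 622.
{A, C, E}: service 445 + fixed 245 = 690
{A, D, E}: service 445 + fixed 293 = 738
{A, B, C, D, E}: P→A 2·7=14, Q→E 3·24=72, R→B 6·23=138, S→A 5·22=110, T→E 3·25=75, U→A 4·9=36. Service 445; fixed 496; total 941.
No other subset beats 622.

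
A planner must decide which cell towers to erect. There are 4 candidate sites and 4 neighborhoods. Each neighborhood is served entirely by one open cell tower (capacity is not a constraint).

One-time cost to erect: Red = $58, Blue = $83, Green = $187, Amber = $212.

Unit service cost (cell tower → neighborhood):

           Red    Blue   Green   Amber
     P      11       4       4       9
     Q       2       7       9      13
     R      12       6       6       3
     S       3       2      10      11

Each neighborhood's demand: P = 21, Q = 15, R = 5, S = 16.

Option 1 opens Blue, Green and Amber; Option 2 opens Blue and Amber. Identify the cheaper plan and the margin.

Option 2 is cheaper by 187.

Option 1: {Blue, Green, Amber}: P→Blue 4·21=84, Q→Blue 7·15=105, R→Amber 3·5=15, S→Blue 2·16=32. Service 236; fixed 482; total 718.
Option 2: {Blue, Amber}: P→Blue 4·21=84, Q→Blue 7·15=105, R→Amber 3·5=15, S→Blue 2·16=32. Service 236; fixed 295; total 531.
Difference: |718 − 531| = 187.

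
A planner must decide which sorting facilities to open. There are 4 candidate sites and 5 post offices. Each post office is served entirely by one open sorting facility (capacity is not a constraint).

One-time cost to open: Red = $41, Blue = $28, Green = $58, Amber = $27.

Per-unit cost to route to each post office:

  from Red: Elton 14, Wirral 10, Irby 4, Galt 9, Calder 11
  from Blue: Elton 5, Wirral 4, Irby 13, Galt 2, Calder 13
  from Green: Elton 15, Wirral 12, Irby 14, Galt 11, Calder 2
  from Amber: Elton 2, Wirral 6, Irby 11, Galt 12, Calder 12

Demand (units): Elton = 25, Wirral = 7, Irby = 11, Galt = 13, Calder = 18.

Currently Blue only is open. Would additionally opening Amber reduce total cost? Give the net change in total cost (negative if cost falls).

Current service cost with {Blue}: 556.
Adding Amber: each post office re-picks its cheapest; new service cost 441, saving 115.
Extra fixed cost: 27. Net change = 27 − 115 = -88.
(Totals: 584 → 496.)

Yes — net change −88 (cost falls by 88).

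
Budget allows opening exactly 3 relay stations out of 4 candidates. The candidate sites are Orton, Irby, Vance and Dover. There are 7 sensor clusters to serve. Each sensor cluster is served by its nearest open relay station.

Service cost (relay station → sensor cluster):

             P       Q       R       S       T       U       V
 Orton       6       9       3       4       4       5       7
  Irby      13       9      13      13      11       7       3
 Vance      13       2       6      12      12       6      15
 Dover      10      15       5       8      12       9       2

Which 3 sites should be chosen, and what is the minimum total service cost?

With exactly 3 open, each sensor cluster uses its cheapest among the chosen.
{Orton, Vance, Dover}: P→Orton 6, Q→Vance 2, R→Orton 3, S→Orton 4, T→Orton 4, U→Orton 5, V→Dover 2. Service cost 26.
{Orton, Irby, Vance}: service cost 27
{Orton, Irby, Dover}: service cost 33
Among all 4 size-3 choices, {Orton, Vance, Dover} is lowest.

Choose Orton, Vance and Dover; total service cost 26.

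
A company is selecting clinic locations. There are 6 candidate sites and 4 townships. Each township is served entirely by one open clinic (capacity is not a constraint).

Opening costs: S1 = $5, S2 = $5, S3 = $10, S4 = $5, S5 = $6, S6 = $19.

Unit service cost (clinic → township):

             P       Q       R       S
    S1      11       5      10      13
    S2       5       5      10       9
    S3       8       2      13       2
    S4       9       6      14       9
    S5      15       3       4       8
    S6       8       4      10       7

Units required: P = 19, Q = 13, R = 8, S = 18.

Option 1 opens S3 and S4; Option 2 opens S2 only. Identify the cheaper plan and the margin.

Option 1: {S3, S4}: P→S3 8·19=152, Q→S3 2·13=26, R→S3 13·8=104, S→S3 2·18=36. Service 318; fixed 15; total 333.
Option 2: {S2}: P→S2 5·19=95, Q→S2 5·13=65, R→S2 10·8=80, S→S2 9·18=162. Service 402; fixed 5; total 407.
Difference: |333 − 407| = 74.

Option 1 is cheaper by 74.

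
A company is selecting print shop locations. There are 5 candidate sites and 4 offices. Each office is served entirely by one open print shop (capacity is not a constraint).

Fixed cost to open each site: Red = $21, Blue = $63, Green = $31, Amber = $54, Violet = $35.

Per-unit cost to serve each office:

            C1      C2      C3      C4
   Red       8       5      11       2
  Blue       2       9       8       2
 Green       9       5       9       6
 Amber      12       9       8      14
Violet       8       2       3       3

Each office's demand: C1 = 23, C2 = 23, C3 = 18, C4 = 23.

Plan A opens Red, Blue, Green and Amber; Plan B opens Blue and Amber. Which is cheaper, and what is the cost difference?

Plan A: {Red, Blue, Green, Amber}: C1→Blue 2·23=46, C2→Red 5·23=115, C3→Blue 8·18=144, C4→Red 2·23=46. Service 351; fixed 169; total 520.
Plan B: {Blue, Amber}: C1→Blue 2·23=46, C2→Blue 9·23=207, C3→Blue 8·18=144, C4→Blue 2·23=46. Service 443; fixed 117; total 560.
Difference: |520 − 560| = 40.

Plan A is cheaper by 40.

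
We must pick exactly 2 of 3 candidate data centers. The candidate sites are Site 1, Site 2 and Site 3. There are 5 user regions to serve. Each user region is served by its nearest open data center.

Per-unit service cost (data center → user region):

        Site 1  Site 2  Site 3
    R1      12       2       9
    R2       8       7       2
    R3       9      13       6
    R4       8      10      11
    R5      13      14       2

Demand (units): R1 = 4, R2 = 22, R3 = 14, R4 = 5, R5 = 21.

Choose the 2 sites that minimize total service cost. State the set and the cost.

With exactly 2 open, each user region uses its cheapest among the chosen.
{Site 2, Site 3}: R1→Site 2 2·4=8, R2→Site 3 2·22=44, R3→Site 3 6·14=84, R4→Site 2 10·5=50, R5→Site 3 2·21=42. Service cost 228.
{Site 1, Site 3}: service cost 246
{Site 1, Site 2}: service cost 601
Among all 3 size-2 choices, {Site 2, Site 3} is lowest.

Choose Site 2 and Site 3; total service cost 228.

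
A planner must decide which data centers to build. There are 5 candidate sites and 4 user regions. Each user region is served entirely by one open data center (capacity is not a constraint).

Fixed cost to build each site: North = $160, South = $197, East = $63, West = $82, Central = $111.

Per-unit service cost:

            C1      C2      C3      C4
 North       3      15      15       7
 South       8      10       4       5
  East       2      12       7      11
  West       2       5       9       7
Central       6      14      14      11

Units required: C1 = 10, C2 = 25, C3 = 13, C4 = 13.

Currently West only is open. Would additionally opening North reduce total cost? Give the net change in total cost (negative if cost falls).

No — net change +160 (cost rises by 160).

Current service cost with {West}: 353.
Adding North: each user region re-picks its cheapest; new service cost 353, saving 0.
Extra fixed cost: 160. Net change = 160 − 0 = 160.
(Totals: 435 → 595.)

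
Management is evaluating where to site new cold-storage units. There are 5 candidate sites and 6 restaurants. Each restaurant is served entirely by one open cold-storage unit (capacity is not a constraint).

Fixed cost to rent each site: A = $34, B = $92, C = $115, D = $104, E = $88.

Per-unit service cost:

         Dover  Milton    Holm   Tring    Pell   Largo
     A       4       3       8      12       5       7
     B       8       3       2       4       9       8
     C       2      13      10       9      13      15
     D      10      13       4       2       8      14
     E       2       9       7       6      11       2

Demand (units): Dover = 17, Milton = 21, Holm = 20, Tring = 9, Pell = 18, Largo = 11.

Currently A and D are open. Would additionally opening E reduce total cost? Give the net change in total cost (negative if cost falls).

Current service cost with {A, D}: 396.
Adding E: each restaurant re-picks its cheapest; new service cost 307, saving 89.
Extra fixed cost: 88. Net change = 88 − 89 = -1.
(Totals: 534 → 533.)

Yes — net change −1 (cost falls by 1).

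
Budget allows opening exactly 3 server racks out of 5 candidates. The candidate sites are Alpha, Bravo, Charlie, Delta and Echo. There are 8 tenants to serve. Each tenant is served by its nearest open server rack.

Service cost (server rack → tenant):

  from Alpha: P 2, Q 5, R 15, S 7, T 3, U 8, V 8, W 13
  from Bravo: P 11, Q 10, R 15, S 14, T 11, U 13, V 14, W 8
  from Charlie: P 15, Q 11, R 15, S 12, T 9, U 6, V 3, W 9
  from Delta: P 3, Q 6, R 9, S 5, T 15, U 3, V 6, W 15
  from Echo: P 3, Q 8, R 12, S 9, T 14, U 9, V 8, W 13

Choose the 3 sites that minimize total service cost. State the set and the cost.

Choose Alpha, Charlie and Delta; total service cost 39.

With exactly 3 open, each tenant uses its cheapest among the chosen.
{Alpha, Charlie, Delta}: P→Alpha 2, Q→Alpha 5, R→Delta 9, S→Delta 5, T→Alpha 3, U→Delta 3, V→Charlie 3, W→Charlie 9. Service cost 39.
{Alpha, Bravo, Delta}: service cost 41
{Alpha, Delta, Echo}: service cost 46
Among all 10 size-3 choices, {Alpha, Charlie, Delta} is lowest.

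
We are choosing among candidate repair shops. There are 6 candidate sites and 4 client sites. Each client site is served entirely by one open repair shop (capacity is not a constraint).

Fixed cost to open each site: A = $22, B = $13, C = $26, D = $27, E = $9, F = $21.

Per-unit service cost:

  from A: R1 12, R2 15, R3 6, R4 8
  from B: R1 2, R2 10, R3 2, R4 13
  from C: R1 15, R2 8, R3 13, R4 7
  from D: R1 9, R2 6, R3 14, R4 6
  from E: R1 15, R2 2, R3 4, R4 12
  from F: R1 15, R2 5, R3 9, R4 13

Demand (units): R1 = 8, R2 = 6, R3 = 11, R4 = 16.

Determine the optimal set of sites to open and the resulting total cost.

Open B, D and E; minimum total cost 195.

For any fixed open set, each client site goes to its cheapest open site; total = fixed + service.
{B, D, E}: R1→B 2·8=16, R2→E 2·6=12, R3→B 2·11=22, R4→D 6·16=96. Service 146; fixed 49; total 195.
{B, C, E}: R1→B 2·8=16, R2→E 2·6=12, R3→B 2·11=22, R4→C 7·16=112. Service 162; fixed 48; total 210.
{B, D}: service 170 + fixed 40 = 210
{A, B, C, D, E, F}: R1→B 2·8=16, R2→E 2·6=12, R3→B 2·11=22, R4→D 6·16=96. Service 146; fixed 118; total 264.
No other subset beats 195.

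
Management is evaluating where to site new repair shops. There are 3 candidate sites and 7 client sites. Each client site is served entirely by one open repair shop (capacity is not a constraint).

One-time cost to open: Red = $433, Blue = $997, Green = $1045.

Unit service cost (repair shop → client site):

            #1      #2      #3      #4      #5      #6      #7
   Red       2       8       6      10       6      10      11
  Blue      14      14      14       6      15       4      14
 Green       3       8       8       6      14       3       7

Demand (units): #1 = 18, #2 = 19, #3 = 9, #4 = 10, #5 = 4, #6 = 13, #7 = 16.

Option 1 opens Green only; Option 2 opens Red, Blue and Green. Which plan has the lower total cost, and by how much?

Option 1 is cheaper by 1362.

Option 1: {Green}: #1→Green 3·18=54, #2→Green 8·19=152, #3→Green 8·9=72, #4→Green 6·10=60, #5→Green 14·4=56, #6→Green 3·13=39, #7→Green 7·16=112. Service 545; fixed 1045; total 1590.
Option 2: {Red, Blue, Green}: #1→Red 2·18=36, #2→Red 8·19=152, #3→Red 6·9=54, #4→Blue 6·10=60, #5→Red 6·4=24, #6→Green 3·13=39, #7→Green 7·16=112. Service 477; fixed 2475; total 2952.
Difference: |1590 − 2952| = 1362.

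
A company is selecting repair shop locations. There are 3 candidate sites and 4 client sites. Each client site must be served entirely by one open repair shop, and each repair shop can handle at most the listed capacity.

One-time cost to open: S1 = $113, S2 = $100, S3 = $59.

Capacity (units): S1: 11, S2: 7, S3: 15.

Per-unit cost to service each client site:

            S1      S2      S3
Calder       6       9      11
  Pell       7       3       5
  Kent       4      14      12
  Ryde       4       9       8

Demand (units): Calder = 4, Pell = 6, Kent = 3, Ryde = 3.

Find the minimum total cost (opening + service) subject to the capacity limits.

Minimum total cost: 250

Open {S1, S3}: Calder→S1 6·4=24, Pell→S3 5·6=30, Kent→S1 4·3=12, Ryde→S1 4·3=12.
Loads: S1 carries 10/11, S3 carries 6/15. Service 78; fixed 172; total 250.
Next best feasible plan costs 262.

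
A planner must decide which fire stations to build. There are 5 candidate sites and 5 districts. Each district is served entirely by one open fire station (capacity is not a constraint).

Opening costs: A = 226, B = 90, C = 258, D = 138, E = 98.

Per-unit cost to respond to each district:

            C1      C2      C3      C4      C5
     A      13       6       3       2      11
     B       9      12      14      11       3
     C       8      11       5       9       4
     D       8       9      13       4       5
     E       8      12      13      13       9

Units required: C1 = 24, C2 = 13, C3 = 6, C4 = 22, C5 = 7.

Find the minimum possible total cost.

For any fixed open set, each district goes to its cheapest open site; total = fixed + service.
{D}: C1→D 8·24=192, C2→D 9·13=117, C3→D 13·6=78, C4→D 4·22=88, C5→D 5·7=35. Service 510; fixed 138; total 648.
{A, B}: C1→B 9·24=216, C2→A 6·13=78, C3→A 3·6=18, C4→A 2·22=44, C5→B 3·7=21. Service 377; fixed 316; total 693.
{A, E}: C1→E 8·24=192, C2→A 6·13=78, C3→A 3·6=18, C4→A 2·22=44, C5→E 9·7=63. Service 395; fixed 324; total 719.
{A, B, C, D, E}: service 353 + fixed 810 = 1163
No other subset beats 648.

Minimum total cost: 648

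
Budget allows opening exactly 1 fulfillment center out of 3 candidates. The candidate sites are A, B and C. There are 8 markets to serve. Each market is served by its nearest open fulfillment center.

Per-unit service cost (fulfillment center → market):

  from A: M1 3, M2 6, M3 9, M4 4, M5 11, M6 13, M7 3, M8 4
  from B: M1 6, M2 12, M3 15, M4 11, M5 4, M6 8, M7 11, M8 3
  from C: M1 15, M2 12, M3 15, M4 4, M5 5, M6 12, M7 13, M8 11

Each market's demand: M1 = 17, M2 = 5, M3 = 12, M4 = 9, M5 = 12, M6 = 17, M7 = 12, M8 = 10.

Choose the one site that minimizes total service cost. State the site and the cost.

With exactly 1 open, each market uses its cheapest among the chosen.
{A}: M1→A 3·17=51, M2→A 6·5=30, M3→A 9·12=108, M4→A 4·9=36, M5→A 11·12=132, M6→A 13·17=221, M7→A 3·12=36, M8→A 4·10=40. Service cost 654.
{B}: service cost 787
{C}: service cost 1061
Among all 3 size-1 choices, {A} is lowest.

Choose A only; total service cost 654.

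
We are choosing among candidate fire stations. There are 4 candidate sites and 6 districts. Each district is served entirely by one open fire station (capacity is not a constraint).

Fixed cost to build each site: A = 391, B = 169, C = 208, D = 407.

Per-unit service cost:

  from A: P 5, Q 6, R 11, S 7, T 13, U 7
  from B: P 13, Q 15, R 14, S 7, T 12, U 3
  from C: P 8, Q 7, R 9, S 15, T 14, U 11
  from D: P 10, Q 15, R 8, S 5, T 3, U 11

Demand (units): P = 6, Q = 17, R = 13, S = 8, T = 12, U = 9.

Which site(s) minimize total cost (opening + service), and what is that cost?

For any fixed open set, each district goes to its cheapest open site; total = fixed + service.
{C}: P→C 8·6=48, Q→C 7·17=119, R→C 9·13=117, S→C 15·8=120, T→C 14·12=168, U→C 11·9=99. Service 671; fixed 208; total 879.
{B, C}: P→C 8·6=48, Q→C 7·17=119, R→C 9·13=117, S→B 7·8=56, T→B 12·12=144, U→B 3·9=27. Service 511; fixed 377; total 888.
{B}: P→B 13·6=78, Q→B 15·17=255, R→B 14·13=182, S→B 7·8=56, T→B 12·12=144, U→B 3·9=27. Service 742; fixed 169; total 911.
{A, B, C, D}: P→A 5·6=30, Q→A 6·17=102, R→D 8·13=104, S→D 5·8=40, T→D 3·12=36, U→B 3·9=27. Service 339; fixed 1175; total 1514.
No other subset beats 879.

Open C only; minimum total cost 879.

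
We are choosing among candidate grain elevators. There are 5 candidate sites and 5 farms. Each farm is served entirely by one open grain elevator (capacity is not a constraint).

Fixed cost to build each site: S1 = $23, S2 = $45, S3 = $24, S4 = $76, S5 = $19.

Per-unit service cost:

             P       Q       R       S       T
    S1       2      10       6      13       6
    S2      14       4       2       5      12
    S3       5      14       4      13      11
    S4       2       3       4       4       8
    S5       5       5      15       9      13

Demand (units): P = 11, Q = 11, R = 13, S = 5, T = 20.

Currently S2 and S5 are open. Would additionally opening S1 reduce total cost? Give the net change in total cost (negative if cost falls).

Yes — net change −130 (cost falls by 130).

Current service cost with {S2, S5}: 390.
Adding S1: each farm re-picks its cheapest; new service cost 237, saving 153.
Extra fixed cost: 23. Net change = 23 − 153 = -130.
(Totals: 454 → 324.)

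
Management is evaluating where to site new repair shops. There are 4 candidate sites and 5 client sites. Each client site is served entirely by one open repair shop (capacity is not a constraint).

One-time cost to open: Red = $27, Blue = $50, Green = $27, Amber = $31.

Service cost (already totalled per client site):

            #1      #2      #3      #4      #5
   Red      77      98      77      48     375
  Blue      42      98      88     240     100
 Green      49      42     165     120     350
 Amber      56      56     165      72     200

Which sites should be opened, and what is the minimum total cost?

Open Red, Blue and Green; minimum total cost 413.

For any fixed open set, each client site goes to its cheapest open site; total = fixed + service.
{Red, Blue, Green}: #1→Blue 42, #2→Green 42, #3→Red 77, #4→Red 48, #5→Blue 100. Service 309; fixed 104; total 413.
{Red, Blue, Amber}: #1→Blue 42, #2→Amber 56, #3→Red 77, #4→Red 48, #5→Blue 100. Service 323; fixed 108; total 431.
{Blue, Amber}: service 358 + fixed 81 = 439
{Red, Blue, Green, Amber}: #1→Blue 42, #2→Green 42, #3→Red 77, #4→Red 48, #5→Blue 100. Service 309; fixed 135; total 444.
(All 15 nonempty subsets were checked; Red, Blue and Green is lowest.)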